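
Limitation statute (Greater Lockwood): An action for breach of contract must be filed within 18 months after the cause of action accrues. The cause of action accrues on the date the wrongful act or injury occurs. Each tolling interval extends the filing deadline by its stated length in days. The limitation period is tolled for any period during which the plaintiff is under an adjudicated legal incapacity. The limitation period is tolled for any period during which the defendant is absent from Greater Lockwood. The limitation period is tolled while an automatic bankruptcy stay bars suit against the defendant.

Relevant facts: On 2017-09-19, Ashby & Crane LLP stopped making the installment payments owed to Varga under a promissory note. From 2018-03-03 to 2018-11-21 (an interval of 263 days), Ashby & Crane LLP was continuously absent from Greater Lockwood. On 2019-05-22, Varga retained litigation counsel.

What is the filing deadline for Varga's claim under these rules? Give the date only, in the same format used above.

2019-12-07

The cause of action accrued on 2017-09-19, the date of the act.
18 months from 2017-09-19 is 2019-03-19.
The defendant's absence from the jurisdiction from 2018-03-03 to 2018-11-21 tolled the period for 263 days, extending the deadline to 2019-12-07.
None of the other events listed affects the running of the period under the stated rules.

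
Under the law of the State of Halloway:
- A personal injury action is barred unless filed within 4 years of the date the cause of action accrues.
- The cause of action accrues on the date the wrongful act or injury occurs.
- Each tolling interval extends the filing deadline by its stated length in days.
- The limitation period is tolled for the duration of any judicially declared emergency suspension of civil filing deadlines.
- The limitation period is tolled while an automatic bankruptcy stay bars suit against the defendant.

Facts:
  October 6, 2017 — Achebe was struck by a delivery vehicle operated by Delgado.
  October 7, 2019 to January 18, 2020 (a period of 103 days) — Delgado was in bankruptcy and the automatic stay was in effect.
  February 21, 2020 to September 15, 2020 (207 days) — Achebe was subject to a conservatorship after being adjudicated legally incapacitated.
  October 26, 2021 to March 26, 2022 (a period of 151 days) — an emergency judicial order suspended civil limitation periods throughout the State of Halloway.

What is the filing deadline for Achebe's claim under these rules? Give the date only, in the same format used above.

June 17, 2022

The limitation period began to run on October 6, 2017.
Adding the 4 years base period to October 6, 2017 gives a deadline of October 6, 2021, before any tolling.
The automatic bankruptcy stay from October 7, 2019 to January 18, 2020 tolled the period for 103 days, extending the deadline to January 17, 2022.
The period was tolled for 151 days by the emergency suspension of filing deadlines (October 26, 2021 to March 26, 2022), pushing the deadline to June 17, 2022.
No stated provision tolls the period for the plaintiff's incapacity, so the interval from February 21, 2020 to September 15, 2020 has no effect on the deadline.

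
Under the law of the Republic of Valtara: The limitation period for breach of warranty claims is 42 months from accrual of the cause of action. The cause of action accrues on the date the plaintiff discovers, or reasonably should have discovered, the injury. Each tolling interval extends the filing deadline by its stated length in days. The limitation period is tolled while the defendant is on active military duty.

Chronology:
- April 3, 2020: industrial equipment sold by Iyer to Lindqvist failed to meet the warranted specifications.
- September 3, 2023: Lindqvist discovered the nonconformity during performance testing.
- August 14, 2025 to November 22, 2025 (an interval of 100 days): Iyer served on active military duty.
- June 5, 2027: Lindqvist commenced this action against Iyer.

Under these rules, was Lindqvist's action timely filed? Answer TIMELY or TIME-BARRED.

TIMELY

Accrual is tied to discovery, so the period began on September 3, 2023 rather than on April 3, 2020 when the act occurred.
42 months from September 3, 2023 is March 3, 2027.
The defendant's active military service from August 14, 2025 to November 22, 2025 tolled the period for 100 days, extending the deadline to June 11, 2027.
The June 5, 2027 filing precedes the June 11, 2027 deadline; the claim is timely.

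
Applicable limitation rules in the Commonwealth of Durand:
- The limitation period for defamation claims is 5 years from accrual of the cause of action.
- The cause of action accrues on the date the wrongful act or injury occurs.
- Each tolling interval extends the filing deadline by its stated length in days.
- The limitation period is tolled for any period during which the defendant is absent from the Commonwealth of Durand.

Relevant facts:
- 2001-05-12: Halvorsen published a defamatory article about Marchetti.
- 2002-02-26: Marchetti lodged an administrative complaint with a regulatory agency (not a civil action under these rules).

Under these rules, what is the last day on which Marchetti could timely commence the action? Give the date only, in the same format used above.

2006-05-12

The claim accrued on 2001-05-12, when the wrongful act occurred.
The untolled deadline — 5 years after 2001-05-12 — is 2006-05-12.
None of the other events listed affects the running of the period under the stated rules.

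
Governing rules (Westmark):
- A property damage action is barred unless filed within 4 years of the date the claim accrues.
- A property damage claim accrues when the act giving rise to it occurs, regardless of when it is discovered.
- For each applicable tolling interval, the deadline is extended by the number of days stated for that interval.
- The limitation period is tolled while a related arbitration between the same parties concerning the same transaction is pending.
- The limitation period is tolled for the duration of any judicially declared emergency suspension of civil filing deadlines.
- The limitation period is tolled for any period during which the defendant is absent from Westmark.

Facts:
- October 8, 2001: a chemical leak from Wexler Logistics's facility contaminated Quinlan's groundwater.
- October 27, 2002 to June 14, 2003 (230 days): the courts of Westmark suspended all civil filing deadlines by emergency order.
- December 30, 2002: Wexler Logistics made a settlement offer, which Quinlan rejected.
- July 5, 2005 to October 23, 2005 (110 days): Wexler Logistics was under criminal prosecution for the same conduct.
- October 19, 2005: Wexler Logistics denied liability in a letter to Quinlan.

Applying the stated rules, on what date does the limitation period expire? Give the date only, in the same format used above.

May 26, 2006

The limitation period began to run on October 8, 2001.
4 years from October 8, 2001 is October 8, 2005.
The emergency suspension of filing deadlines from October 27, 2002 to June 14, 2003 tolled the period for 230 days, extending the deadline to May 26, 2006.
Although a criminal prosecution ran from July 5, 2005 to October 23, 2005, the stated rules do not make that a tolling event, so it is disregarded.
None of the other events listed affects the running of the period under the stated rules.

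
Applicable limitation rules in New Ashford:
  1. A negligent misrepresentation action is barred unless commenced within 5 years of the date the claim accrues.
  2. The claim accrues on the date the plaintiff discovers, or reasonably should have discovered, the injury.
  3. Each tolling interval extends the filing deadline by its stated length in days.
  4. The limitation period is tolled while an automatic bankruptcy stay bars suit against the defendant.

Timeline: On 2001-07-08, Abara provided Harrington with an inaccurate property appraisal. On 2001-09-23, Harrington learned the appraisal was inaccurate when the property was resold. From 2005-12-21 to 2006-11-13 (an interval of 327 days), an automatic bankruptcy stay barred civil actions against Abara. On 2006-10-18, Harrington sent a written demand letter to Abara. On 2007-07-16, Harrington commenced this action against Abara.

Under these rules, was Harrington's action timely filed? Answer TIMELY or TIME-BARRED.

TIMELY

Accrual is tied to discovery, so the period began on 2001-09-23 rather than on 2001-07-08 when the act occurred.
Adding the 5 years base period to 2001-09-23 gives a deadline of 2006-09-23, before any tolling.
The period was tolled for 327 days by the automatic bankruptcy stay (2005-12-21 to 2006-11-13), pushing the deadline to 2007-08-16.
The other events in the timeline have no effect on the limitation period under the stated rules.
Harrington filed on 2007-07-16, before the 2007-08-16 deadline, so the action is timely.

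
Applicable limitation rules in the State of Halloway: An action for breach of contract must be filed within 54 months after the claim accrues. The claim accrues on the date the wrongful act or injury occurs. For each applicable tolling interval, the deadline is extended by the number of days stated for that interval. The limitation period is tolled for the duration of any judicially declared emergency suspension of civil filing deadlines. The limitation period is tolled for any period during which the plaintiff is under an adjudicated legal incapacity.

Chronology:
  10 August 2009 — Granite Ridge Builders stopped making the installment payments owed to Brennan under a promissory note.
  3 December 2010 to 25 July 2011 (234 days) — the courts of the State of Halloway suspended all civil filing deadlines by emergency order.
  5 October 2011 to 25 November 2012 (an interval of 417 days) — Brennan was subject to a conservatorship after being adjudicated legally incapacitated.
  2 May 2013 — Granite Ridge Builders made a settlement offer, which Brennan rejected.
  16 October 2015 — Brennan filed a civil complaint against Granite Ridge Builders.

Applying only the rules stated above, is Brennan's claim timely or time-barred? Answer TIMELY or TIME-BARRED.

TIMELY

The claim accrued on 10 August 2009, the date of the act.
54 months from 10 August 2009 is 10 February 2014.
Because the emergency suspension of filing deadlines ran from 3 December 2010 to 25 July 2011, the deadline is extended by 234 days to 2 October 2014.
The period was tolled for 417 days by the plaintiff's legal incapacity (5 October 2011 to 25 November 2012), pushing the deadline to 23 November 2015.
None of the other events listed affects the running of the period under the stated rules.
The 16 October 2015 filing precedes the 23 November 2015 deadline; the claim is timely.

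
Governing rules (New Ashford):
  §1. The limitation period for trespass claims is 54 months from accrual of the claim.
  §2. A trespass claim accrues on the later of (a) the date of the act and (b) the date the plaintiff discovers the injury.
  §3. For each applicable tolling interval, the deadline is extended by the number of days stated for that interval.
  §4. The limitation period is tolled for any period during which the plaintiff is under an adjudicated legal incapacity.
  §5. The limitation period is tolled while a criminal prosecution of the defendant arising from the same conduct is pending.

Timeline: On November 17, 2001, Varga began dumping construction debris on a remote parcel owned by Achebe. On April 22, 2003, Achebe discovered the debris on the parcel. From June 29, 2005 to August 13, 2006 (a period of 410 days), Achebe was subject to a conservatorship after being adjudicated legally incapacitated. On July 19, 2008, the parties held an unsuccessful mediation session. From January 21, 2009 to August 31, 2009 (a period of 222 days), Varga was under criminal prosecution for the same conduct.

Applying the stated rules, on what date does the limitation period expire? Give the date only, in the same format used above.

December 5, 2008

Taking the later of the act (November 17, 2001) and discovery (April 22, 2003), the claim accrued on April 22, 2003.
Adding the 54 months base period to April 22, 2003 gives a deadline of October 22, 2007, before any tolling.
The plaintiff's legal incapacity from June 29, 2005 to August 13, 2006 tolled the period for 410 days, extending the deadline to December 5, 2008.
The pending criminal prosecution from January 21, 2009 to August 31, 2009 began after the period had already run on December 5, 2008, so it has no tolling effect.
Nothing else in the chronology tolls or restarts the period.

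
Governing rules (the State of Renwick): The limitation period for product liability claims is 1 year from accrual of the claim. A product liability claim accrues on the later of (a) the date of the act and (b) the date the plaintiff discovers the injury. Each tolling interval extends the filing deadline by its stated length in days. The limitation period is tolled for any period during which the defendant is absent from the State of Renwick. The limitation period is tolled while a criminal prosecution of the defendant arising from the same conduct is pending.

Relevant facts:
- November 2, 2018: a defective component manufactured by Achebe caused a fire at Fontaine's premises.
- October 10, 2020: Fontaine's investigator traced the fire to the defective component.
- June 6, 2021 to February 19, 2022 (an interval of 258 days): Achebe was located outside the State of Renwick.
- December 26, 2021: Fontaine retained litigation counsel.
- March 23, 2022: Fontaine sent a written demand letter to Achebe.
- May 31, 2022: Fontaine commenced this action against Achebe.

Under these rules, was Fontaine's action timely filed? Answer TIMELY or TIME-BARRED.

Because discovery on October 10, 2020 post-dates the November 2, 2018 act, accrual under the later-of rule falls on October 10, 2020.
The untolled deadline — 1 year after October 10, 2020 — is October 10, 2021.
Because the defendant's absence from the jurisdiction ran from June 6, 2021 to February 19, 2022, the deadline is extended by 258 days to June 25, 2022.
Nothing else in the chronology tolls or restarts the period.
Fontaine filed on May 31, 2022, before the June 25, 2022 deadline, so the action is timely.

TIMELY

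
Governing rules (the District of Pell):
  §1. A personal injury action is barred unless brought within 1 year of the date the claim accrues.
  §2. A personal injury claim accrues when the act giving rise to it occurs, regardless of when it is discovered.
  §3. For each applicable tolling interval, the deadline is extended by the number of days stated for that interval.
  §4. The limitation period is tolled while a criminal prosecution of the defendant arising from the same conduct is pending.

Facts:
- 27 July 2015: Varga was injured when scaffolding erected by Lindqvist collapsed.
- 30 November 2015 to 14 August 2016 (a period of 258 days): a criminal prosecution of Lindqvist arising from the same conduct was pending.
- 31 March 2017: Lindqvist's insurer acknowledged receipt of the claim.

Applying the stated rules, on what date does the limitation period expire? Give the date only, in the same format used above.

The claim accrued on 27 July 2015, the date of the act.
Adding the 1 year base period to 27 July 2015 gives a deadline of 27 July 2016, before any tolling.
The pending criminal prosecution from 30 November 2015 to 14 August 2016 tolled the period for 258 days, extending the deadline to 11 April 2017.
None of the other events listed affects the running of the period under the stated rules.

11 April 2017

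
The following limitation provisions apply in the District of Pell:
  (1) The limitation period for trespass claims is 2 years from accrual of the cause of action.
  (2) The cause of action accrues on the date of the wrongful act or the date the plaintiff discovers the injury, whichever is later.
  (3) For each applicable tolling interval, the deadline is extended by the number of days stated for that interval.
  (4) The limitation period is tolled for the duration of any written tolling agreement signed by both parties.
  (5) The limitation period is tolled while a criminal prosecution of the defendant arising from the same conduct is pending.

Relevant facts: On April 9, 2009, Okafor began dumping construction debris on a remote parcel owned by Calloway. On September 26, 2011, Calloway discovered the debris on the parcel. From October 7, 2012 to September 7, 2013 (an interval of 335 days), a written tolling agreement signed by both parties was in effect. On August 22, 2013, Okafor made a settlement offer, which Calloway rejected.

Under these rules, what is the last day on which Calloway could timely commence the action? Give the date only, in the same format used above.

August 27, 2014

Because discovery on September 26, 2011 post-dates the April 9, 2009 act, accrual under the later-of rule falls on September 26, 2011.
Adding the 2 years base period to September 26, 2011 gives a deadline of September 26, 2013, before any tolling.
The written tolling agreement from October 7, 2012 to September 7, 2013 tolled the period for 335 days, extending the deadline to August 27, 2014.
None of the other events listed affects the running of the period under the stated rules.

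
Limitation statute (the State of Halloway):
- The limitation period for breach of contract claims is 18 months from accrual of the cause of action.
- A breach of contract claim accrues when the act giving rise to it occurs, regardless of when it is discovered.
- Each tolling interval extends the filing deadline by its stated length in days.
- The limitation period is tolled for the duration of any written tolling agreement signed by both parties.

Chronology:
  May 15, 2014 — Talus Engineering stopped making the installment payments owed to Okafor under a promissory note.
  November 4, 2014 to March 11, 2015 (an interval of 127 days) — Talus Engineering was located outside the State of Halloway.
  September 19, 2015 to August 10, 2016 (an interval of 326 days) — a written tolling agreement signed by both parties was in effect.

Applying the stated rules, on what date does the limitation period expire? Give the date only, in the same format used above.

October 6, 2016

The limitation period began to run on May 15, 2014.
The untolled deadline — 18 months after May 15, 2014 — is November 15, 2015.
The period was tolled for 326 days by the written tolling agreement (September 19, 2015 to August 10, 2016), pushing the deadline to October 6, 2016.
The defendant's absence from the jurisdiction from November 4, 2014 to March 11, 2015 does not toll the period, because no stated rule makes the defendant's absence a tolling event.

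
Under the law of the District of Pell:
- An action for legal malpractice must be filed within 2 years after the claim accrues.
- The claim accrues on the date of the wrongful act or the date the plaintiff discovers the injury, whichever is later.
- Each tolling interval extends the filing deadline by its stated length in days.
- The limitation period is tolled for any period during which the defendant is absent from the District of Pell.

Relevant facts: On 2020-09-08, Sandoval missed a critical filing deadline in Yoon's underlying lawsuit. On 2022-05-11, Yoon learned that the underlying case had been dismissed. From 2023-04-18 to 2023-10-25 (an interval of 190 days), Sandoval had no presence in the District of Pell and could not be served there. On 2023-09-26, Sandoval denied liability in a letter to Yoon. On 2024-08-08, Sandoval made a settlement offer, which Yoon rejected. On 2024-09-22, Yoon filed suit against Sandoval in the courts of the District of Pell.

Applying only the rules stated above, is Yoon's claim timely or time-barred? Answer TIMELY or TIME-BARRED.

TIMELY

Because discovery on 2022-05-11 post-dates the 2020-09-08 act, accrual under the later-of rule falls on 2022-05-11.
The untolled deadline — 2 years after 2022-05-11 — is 2024-05-11.
The period was tolled for 190 days by the defendant's absence from the jurisdiction (2023-04-18 to 2023-10-25), pushing the deadline to 2024-11-17.
None of the other events listed affects the running of the period under the stated rules.
Yoon filed on 2024-09-22, before the 2024-11-17 deadline, so the action is timely.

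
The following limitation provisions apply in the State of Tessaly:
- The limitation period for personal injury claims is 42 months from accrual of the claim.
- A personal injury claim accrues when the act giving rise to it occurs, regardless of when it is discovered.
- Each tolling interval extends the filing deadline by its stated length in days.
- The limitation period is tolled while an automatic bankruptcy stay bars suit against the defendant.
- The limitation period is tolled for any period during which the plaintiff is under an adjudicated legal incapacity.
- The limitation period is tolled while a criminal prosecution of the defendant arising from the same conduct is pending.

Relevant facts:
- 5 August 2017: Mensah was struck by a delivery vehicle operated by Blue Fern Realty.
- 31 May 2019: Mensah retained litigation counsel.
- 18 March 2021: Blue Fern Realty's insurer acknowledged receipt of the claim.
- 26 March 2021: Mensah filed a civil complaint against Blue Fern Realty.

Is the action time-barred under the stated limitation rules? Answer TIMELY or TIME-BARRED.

TIME-BARRED

The claim accrued on 5 August 2017, when the wrongful act occurred.
The untolled deadline — 42 months after 5 August 2017 — is 5 February 2021.
Nothing else in the chronology tolls or restarts the period.
Filing on 26 March 2021 missed the 5 February 2021 deadline — the action is time-barred.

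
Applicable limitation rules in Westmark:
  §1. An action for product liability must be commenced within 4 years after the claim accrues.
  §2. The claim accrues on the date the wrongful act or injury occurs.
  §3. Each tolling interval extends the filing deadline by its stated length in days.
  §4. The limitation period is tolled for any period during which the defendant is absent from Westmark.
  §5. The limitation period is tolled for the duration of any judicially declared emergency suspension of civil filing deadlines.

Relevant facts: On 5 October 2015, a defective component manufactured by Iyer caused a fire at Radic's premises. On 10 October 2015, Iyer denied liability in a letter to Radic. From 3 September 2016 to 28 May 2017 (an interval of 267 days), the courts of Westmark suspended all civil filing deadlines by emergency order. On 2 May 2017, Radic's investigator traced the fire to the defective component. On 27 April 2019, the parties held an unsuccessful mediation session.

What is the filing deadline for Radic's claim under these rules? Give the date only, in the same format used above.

28 June 2020

Because the rule ties accrual to occurrence, the claim accrued on 5 October 2015, not on the 2 May 2017 discovery date.
4 years from 5 October 2015 is 5 October 2019.
The emergency suspension of filing deadlines from 3 September 2016 to 28 May 2017 tolled the period for 267 days, extending the deadline to 28 June 2020.
None of the other events listed affects the running of the period under the stated rules.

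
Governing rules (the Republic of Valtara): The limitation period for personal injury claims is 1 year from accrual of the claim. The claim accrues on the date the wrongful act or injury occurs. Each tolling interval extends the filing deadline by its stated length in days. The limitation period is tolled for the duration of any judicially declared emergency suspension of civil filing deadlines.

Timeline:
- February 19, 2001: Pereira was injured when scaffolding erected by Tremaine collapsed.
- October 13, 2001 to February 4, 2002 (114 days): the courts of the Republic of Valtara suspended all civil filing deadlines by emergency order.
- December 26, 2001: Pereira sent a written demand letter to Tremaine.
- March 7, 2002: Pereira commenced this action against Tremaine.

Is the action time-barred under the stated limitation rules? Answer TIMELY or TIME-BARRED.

The limitation period began to run on February 19, 2001.
1 year from February 19, 2001 is February 19, 2002.
Because the emergency suspension of filing deadlines ran from October 13, 2001 to February 4, 2002, the deadline is extended by 114 days to June 13, 2002.
None of the other events listed affects the running of the period under the stated rules.
The March 7, 2002 filing precedes the June 13, 2002 deadline; the claim is timely.

TIMELY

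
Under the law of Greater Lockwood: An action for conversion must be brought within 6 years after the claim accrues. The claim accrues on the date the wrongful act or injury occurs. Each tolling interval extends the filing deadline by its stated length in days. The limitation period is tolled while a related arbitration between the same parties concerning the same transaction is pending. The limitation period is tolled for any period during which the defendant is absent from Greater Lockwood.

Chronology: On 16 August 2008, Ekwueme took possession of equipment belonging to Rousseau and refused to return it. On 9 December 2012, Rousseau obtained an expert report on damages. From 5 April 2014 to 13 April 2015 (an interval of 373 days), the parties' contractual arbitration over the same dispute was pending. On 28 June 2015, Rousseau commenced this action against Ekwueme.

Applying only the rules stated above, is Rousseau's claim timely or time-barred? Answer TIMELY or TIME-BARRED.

The claim accrued on 16 August 2008, the date of the act.
6 years from 16 August 2008 is 16 August 2014.
The period was tolled for 373 days by the pending related arbitration (5 April 2014 to 13 April 2015), pushing the deadline to 24 August 2015.
None of the other events listed affects the running of the period under the stated rules.
The 28 June 2015 filing precedes the 24 August 2015 deadline; the claim is timely.

TIMELY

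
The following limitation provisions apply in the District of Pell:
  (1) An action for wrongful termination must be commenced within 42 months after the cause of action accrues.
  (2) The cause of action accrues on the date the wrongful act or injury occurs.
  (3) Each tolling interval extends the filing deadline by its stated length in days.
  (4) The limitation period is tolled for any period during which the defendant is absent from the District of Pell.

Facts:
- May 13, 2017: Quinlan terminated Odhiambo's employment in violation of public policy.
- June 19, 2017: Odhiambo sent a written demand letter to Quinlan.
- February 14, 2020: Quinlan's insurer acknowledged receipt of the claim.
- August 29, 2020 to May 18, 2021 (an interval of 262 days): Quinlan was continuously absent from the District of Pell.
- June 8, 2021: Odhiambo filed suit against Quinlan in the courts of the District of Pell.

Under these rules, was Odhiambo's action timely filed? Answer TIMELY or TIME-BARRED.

TIMELY

The claim accrued on May 13, 2017, when the wrongful act occurred.
42 months from May 13, 2017 is November 13, 2020.
The period was tolled for 262 days by the defendant's absence from the jurisdiction (August 29, 2020 to May 18, 2021), pushing the deadline to August 2, 2021.
None of the other events listed affects the running of the period under the stated rules.
Odhiambo filed on June 8, 2021, before the August 2, 2021 deadline, so the action is timely.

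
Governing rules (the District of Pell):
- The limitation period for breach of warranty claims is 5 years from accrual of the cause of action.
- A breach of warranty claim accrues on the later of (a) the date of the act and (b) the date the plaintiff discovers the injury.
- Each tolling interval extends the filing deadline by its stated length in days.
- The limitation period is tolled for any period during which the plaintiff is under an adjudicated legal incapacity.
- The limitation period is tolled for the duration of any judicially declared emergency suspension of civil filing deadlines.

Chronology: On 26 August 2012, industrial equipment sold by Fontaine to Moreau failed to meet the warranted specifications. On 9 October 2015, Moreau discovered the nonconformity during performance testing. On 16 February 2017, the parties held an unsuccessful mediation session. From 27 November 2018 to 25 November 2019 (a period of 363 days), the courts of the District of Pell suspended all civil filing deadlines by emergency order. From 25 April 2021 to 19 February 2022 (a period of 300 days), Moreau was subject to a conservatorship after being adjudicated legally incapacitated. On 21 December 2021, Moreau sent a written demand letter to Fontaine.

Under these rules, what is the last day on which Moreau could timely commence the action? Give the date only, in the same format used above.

The claim accrued on 9 October 2015 — the later of the 26 August 2012 act and the 9 October 2015 discovery.
5 years from 9 October 2015 is 9 October 2020.
The emergency suspension of filing deadlines from 27 November 2018 to 25 November 2019 tolled the period for 363 days, extending the deadline to 7 October 2021.
The period was tolled for 300 days by the plaintiff's legal incapacity (25 April 2021 to 19 February 2022), pushing the deadline to 3 August 2022.
None of the other events listed affects the running of the period under the stated rules.

3 August 2022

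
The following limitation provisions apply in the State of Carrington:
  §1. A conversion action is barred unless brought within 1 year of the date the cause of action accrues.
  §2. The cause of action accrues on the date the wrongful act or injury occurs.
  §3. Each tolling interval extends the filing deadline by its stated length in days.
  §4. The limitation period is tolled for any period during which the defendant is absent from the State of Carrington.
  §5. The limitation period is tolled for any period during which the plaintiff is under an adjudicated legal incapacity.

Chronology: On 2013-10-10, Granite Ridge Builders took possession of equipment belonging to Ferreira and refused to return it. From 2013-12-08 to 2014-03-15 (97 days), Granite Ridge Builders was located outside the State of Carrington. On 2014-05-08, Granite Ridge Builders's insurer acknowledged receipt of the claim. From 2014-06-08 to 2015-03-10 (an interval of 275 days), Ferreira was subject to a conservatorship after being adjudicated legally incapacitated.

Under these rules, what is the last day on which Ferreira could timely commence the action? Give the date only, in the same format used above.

2015-10-17

The cause of action accrued on 2013-10-10, the date of the act.
1 year from 2013-10-10 is 2014-10-10.
The defendant's absence from the jurisdiction from 2013-12-08 to 2014-03-15 tolled the period for 97 days, extending the deadline to 2015-01-15.
The period was tolled for 275 days by the plaintiff's legal incapacity (2014-06-08 to 2015-03-10), pushing the deadline to 2015-10-17.
None of the other events listed affects the running of the period under the stated rules.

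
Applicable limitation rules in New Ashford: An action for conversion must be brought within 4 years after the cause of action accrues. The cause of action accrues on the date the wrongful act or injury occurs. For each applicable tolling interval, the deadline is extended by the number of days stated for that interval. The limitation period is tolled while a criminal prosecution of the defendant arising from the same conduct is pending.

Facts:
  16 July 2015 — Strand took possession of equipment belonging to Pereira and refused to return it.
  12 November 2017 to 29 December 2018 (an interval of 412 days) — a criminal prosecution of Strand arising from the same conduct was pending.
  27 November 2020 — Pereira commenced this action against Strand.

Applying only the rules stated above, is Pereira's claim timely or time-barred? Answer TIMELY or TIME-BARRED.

TIME-BARRED

The cause of action accrued on 16 July 2015, the date of the act.
4 years from 16 July 2015 is 16 July 2019.
The period was tolled for 412 days by the pending criminal prosecution (12 November 2017 to 29 December 2018), pushing the deadline to 31 August 2020.
Pereira filed on 27 November 2020, after the 31 August 2020 deadline, so the action is time-barred.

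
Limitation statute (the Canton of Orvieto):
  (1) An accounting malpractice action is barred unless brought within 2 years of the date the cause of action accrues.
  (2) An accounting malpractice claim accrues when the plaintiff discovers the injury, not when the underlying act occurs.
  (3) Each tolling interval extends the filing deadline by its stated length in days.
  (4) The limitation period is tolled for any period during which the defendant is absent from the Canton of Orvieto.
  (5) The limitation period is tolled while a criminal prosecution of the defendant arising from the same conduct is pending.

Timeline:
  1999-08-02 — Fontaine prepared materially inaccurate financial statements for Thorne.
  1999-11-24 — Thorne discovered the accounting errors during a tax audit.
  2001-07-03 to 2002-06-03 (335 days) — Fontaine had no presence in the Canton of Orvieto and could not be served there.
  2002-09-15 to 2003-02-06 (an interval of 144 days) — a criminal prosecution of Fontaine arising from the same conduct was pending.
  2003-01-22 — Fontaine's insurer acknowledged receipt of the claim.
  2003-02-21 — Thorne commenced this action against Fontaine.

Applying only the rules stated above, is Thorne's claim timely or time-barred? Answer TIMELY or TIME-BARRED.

Under the discovery rule, the claim accrued on 1999-11-24, when Thorne discovered the injury — not on the 1999-08-02 date of the underlying act.
2 years from 1999-11-24 is 2001-11-24.
The defendant's absence from the jurisdiction from 2001-07-03 to 2002-06-03 tolled the period for 335 days, extending the deadline to 2002-10-25.
The pending criminal prosecution from 2002-09-15 to 2003-02-06 tolled the period for 144 days, extending the deadline to 2003-03-18.
None of the other events listed affects the running of the period under the stated rules.
The 2003-02-21 filing precedes the 2003-03-18 deadline; the claim is timely.

TIMELY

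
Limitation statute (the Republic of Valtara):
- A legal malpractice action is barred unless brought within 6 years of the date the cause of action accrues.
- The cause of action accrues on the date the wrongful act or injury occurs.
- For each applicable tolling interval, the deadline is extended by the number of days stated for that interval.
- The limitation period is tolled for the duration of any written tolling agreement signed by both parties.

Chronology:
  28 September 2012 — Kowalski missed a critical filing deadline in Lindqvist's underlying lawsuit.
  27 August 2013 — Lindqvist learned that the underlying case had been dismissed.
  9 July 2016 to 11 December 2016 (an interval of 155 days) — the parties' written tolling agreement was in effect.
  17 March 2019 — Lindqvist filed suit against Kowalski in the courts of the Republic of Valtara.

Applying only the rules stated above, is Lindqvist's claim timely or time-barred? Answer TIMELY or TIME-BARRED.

TIME-BARRED

Because the rule ties accrual to occurrence, the claim accrued on 28 September 2012, not on the 27 August 2013 discovery date.
Adding the 6 years base period to 28 September 2012 gives a deadline of 28 September 2018, before any tolling.
The period was tolled for 155 days by the written tolling agreement (9 July 2016 to 11 December 2016), pushing the deadline to 2 March 2019.
Filing on 17 March 2019 missed the 2 March 2019 deadline — the action is time-barred.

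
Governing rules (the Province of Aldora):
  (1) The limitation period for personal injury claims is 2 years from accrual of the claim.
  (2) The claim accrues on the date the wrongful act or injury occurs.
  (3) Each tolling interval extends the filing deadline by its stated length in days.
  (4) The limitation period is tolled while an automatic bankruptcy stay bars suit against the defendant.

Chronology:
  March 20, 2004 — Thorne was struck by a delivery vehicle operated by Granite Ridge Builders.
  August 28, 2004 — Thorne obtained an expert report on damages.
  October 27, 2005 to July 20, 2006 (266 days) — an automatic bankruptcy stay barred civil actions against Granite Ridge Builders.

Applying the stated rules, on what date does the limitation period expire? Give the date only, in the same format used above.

December 11, 2006

The claim accrued on March 20, 2004, when the wrongful act occurred.
The untolled deadline — 2 years after March 20, 2004 — is March 20, 2006.
Because the automatic bankruptcy stay ran from October 27, 2005 to July 20, 2006, the deadline is extended by 266 days to December 11, 2006.
Nothing else in the chronology tolls or restarts the period.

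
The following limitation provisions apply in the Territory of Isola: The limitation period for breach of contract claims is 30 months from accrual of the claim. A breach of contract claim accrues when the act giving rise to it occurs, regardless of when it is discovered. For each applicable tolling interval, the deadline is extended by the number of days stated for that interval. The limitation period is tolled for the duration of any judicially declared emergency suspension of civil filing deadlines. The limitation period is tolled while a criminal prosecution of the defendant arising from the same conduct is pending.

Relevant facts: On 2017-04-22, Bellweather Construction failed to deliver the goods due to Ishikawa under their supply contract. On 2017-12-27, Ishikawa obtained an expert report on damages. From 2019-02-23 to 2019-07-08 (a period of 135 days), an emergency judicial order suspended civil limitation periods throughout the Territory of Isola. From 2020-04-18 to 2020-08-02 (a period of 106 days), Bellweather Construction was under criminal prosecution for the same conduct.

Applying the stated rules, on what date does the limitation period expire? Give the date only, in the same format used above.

2020-03-05

The claim accrued on 2017-04-22, when the wrongful act occurred.
30 months from 2017-04-22 is 2019-10-22.
Because the emergency suspension of filing deadlines ran from 2019-02-23 to 2019-07-08, the deadline is extended by 135 days to 2020-03-05.
The pending criminal prosecution from 2020-04-18 to 2020-08-02 began after the period had already run on 2020-03-05, so it has no tolling effect.
Nothing else in the chronology tolls or restarts the period.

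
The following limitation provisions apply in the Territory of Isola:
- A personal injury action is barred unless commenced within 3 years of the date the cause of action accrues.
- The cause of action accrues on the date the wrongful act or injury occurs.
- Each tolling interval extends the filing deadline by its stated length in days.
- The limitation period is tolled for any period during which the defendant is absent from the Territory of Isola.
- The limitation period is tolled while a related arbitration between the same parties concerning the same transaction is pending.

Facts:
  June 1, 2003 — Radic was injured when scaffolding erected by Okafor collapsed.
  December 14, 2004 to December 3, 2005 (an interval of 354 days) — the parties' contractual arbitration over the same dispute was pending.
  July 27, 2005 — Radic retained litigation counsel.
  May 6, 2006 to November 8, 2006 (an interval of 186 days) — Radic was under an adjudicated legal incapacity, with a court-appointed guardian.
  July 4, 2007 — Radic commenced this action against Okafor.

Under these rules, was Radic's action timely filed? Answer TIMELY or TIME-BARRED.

TIME-BARRED

The claim accrued on June 1, 2003, when the wrongful act occurred.
The untolled deadline — 3 years after June 1, 2003 — is June 1, 2006.
The pending related arbitration from December 14, 2004 to December 3, 2005 tolled the period for 354 days, extending the deadline to May 21, 2007.
Although the plaintiff's incapacity ran from May 6, 2006 to November 8, 2006, the stated rules do not make that a tolling event, so it is disregarded.
None of the other events listed affects the running of the period under the stated rules.
The July 4, 2007 filing falls after the May 21, 2007 deadline; the claim is time-barred.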